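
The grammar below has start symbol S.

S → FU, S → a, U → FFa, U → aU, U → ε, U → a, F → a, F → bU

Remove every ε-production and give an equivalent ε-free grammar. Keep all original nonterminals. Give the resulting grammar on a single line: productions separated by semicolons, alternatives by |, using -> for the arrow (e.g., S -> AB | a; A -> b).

Nullable set: {U}.
S -> FU: U nullable, giving F | FU.
F -> bU: U nullable, giving b | bU.
Drop U -> ε.
U -> aU: U nullable, giving a | aU.
Unchanged (no nullable symbols): S -> a; F -> a; U -> FFa; U -> a.

S -> F | a | FU; F -> a | b | bU; U -> a | aU | FFa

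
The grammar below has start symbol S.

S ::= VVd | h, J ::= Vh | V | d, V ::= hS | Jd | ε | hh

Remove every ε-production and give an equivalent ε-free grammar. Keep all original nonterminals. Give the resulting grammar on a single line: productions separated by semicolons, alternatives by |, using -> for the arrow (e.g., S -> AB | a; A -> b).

Nullable set: {J, V}.
S -> VVd: V, V nullable, giving VVd | Vd | d.
J -> V: V nullable, giving V.
J -> Vh: V nullable, giving Vh | h.
Drop V -> ε.
V -> Jd: J nullable, giving Jd | d.
Unchanged (no nullable symbols): S -> h; J -> d; V -> hS; V -> hh.

S -> d | h | Vd | VVd; J -> V | d | h | Vh; V -> d | Jd | hS | hh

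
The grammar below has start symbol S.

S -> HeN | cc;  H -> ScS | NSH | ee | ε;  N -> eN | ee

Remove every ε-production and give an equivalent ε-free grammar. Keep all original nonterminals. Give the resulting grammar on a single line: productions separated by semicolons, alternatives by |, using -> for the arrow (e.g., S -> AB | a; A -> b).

S -> cc | eN | HeN; H -> NS | ee | NSH | ScS; N -> eN | ee

Nullable set: {H}.
S -> HeN: H nullable, giving HeN | eN.
Drop H -> ε.
H -> NSH: H nullable, giving NS | NSH.
Unchanged (no nullable symbols): S -> cc; H -> ScS; H -> ee; N -> eN; N -> ee.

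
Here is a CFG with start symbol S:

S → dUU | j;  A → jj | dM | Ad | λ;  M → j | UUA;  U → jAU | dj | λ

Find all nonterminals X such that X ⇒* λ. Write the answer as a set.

Directly nullable (have an ε-rule): {A, U}.
M is nullable via M -> UUA (every symbol on the right is already known nullable).
Not nullable: S — each has a terminal in every rule's right-hand side or depends on a non-nullable symbol.

{A, M, U}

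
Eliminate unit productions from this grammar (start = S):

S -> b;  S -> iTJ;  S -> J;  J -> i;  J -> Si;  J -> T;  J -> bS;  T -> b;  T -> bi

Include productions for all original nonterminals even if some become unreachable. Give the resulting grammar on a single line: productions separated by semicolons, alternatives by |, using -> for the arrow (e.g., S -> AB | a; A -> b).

S -> b | i | Si | bS | bi | iTJ; J -> b | i | Si | bS | bi; T -> b | bi

Unit productions: J->T, S->J.
Unit pairs (A ⇒* B via units): (J,T), (S,J), (S,T).
S: inherits non-unit rules of {J, S, T} → Si | b | bS | bi | i | iTJ.
J: inherits non-unit rules of {J, T} → Si | b | bS | bi | i.
T: inherits non-unit rules of {T} → b | bi.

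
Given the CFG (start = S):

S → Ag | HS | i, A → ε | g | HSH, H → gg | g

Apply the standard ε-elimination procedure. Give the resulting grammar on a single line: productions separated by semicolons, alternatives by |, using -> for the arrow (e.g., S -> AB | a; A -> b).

Nullable set: {A}.
S -> Ag: A nullable, giving Ag | g.
Drop A -> ε.
Unchanged (no nullable symbols): S -> HS; S -> i; A -> HSH; A -> g; H -> g; H -> gg.

S -> g | i | Ag | HS; A -> g | HSH; H -> g | gg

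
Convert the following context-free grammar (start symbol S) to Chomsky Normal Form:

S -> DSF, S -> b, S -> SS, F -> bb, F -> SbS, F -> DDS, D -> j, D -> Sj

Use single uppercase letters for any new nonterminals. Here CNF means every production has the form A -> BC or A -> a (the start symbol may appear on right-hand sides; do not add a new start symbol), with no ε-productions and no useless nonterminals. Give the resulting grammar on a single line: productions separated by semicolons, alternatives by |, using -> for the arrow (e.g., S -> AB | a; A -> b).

S -> b | DG | SS; A -> j; B -> b; C -> DS; D -> j | SA; E -> BS; F -> BB | DC | SE; G -> SF

No ε-productions.
No unit productions to eliminate.
TERM: introduce B -> b, A -> j and substitute in every rule of length ≥2.
BIN: F -> DDS becomes F -> DC, C -> DS; F -> SBS becomes F -> SE, E -> BS; S -> DSF becomes S -> DG, G -> SF.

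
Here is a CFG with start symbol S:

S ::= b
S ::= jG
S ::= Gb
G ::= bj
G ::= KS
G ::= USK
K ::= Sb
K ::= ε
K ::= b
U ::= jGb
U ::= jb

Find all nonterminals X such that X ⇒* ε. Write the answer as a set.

{K}

Directly nullable (have an ε-rule): {K}.
Not nullable: G, S, U — each has a terminal in every rule's right-hand side or depends on a non-nullable symbol.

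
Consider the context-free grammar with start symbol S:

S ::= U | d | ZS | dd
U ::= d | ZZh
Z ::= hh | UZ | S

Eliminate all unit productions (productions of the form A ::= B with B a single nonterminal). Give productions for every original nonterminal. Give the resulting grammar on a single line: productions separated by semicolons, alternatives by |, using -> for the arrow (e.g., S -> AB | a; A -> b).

S -> d | ZS | dd | ZZh; U -> d | ZZh; Z -> d | UZ | ZS | dd | hh | ZZh

Unit productions: S->U, Z->S.
Unit pairs (A ⇒* B via units): (S,U), (Z,S), (Z,U).
S: inherits non-unit rules of {S, U} → ZS | ZZh | d | dd.
U: inherits non-unit rules of {U} → ZZh | d.
Z: inherits non-unit rules of {S, U, Z} → UZ | ZS | ZZh | d | dd | hh.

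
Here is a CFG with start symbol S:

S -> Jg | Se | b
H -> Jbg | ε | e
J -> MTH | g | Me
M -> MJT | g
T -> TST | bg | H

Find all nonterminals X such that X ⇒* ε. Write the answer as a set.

{H, T}

Directly nullable (have an ε-rule): {H}.
T is nullable via T -> H (every symbol on the right is already known nullable).
Not nullable: J, M, S — each has a terminal in every rule's right-hand side or depends on a non-nullable symbol.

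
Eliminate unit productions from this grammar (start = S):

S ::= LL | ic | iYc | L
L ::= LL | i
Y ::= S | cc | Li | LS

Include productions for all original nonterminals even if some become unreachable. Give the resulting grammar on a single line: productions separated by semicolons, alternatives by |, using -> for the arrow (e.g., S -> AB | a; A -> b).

S -> i | LL | ic | iYc; L -> i | LL; Y -> i | LL | LS | Li | cc | ic | iYc

Unit productions: S->L, Y->S.
Unit pairs (A ⇒* B via units): (S,L), (Y,L), (Y,S).
S: inherits non-unit rules of {L, S} → LL | i | iYc | ic.
L: inherits non-unit rules of {L} → LL | i.
Y: inherits non-unit rules of {L, S, Y} → LL | LS | Li | cc | i | iYc | ic.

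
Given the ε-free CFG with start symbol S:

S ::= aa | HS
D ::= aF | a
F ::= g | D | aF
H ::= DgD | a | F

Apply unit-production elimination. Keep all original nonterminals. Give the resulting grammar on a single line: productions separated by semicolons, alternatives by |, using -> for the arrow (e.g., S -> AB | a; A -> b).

Unit productions: F->D, H->F.
Unit pairs (A ⇒* B via units): (F,D), (H,D), (H,F).
S: inherits non-unit rules of {S} → HS | aa.
D: inherits non-unit rules of {D} → a | aF.
F: inherits non-unit rules of {D, F} → a | aF | g.
H: inherits non-unit rules of {D, F, H} → DgD | a | aF | g.

S -> HS | aa; D -> a | aF; F -> a | g | aF; H -> a | g | aF | DgD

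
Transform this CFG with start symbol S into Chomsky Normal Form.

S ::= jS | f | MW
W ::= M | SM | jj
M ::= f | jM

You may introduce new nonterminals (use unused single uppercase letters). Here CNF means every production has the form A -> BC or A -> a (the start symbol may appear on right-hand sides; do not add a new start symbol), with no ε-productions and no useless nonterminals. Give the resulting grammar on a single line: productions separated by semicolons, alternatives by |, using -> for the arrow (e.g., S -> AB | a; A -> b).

S -> f | AS | MW; A -> j; M -> f | AM; W -> f | AA | AM | SM

No ε-productions.
After unit-elimination: S -> f | MW | jS; M -> f | jM; W -> f | SM | jM | jj.
TERM: introduce A -> j and substitute in every rule of length ≥2.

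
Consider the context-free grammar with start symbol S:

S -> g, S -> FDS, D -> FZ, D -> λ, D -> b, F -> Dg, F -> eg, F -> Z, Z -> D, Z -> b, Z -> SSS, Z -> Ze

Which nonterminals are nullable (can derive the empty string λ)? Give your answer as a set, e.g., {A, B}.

{D, F, Z}

Directly nullable (have an ε-rule): {D}.
Z is nullable via Z -> D (every symbol on the right is already known nullable).
F is nullable via F -> Z (every symbol on the right is already known nullable).
Not nullable: S — each has a terminal in every rule's right-hand side or depends on a non-nullable symbol.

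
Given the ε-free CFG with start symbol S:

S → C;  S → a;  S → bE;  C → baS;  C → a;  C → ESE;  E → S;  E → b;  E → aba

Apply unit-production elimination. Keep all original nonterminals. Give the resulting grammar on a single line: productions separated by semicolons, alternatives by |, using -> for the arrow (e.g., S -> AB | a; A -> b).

S -> a | bE | ESE | baS; C -> a | ESE | baS; E -> a | b | bE | ESE | aba | baS

Unit productions: E->S, S->C.
Unit pairs (A ⇒* B via units): (E,C), (E,S), (S,C).
S: inherits non-unit rules of {C, S} → ESE | a | bE | baS.
C: inherits non-unit rules of {C} → ESE | a | baS.
E: inherits non-unit rules of {C, E, S} → ESE | a | aba | b | bE | baS.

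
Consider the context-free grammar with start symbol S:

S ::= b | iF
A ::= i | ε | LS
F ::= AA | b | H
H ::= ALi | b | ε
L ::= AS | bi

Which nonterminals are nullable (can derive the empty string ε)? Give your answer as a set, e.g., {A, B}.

{A, F, H}

Directly nullable (have an ε-rule): {A, H}.
F is nullable via F -> H (every symbol on the right is already known nullable).
Not nullable: L, S — each has a terminal in every rule's right-hand side or depends on a non-nullable symbol.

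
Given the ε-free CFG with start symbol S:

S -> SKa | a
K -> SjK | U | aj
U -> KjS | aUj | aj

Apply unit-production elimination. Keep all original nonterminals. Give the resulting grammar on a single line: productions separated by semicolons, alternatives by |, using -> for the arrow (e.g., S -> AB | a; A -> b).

S -> a | SKa; K -> aj | KjS | SjK | aUj; U -> aj | KjS | aUj

Unit productions: K->U.
Unit pairs (A ⇒* B via units): (K,U).
S: inherits non-unit rules of {S} → SKa | a.
K: inherits non-unit rules of {K, U} → KjS | SjK | aUj | aj.
U: inherits non-unit rules of {U} → KjS | aUj | aj.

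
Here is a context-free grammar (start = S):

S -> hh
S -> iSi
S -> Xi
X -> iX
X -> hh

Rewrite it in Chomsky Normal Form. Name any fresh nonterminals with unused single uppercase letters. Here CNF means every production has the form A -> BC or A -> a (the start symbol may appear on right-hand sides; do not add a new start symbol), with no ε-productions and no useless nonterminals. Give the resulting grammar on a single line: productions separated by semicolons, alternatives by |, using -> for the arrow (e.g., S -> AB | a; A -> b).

S -> AC | BB | XA; A -> i; B -> h; C -> SA; X -> AX | BB

No ε-productions.
No unit productions to eliminate.
TERM: introduce B -> h, A -> i and substitute in every rule of length ≥2.
BIN: S -> ASA becomes S -> AC, C -> SA.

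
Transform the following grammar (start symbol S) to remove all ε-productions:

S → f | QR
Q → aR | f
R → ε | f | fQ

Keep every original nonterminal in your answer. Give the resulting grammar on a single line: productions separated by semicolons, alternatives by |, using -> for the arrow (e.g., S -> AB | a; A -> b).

Nullable set: {R}.
S -> QR: R nullable, giving Q | QR.
Q -> aR: R nullable, giving a | aR.
Drop R -> ε.
Unchanged (no nullable symbols): S -> f; Q -> f; R -> f; R -> fQ.

S -> Q | f | QR; Q -> a | f | aR; R -> f | fQ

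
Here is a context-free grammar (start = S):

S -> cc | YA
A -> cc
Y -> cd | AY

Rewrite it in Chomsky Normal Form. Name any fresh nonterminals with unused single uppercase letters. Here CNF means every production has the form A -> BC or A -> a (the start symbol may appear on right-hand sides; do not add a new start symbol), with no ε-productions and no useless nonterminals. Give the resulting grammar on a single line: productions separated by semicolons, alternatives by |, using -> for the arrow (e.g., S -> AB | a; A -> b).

S -> BB | YA; A -> BB; B -> c; C -> d; Y -> AY | BC

No ε-productions.
No unit productions to eliminate.
TERM: introduce B -> c, C -> d and substitute in every rule of length ≥2.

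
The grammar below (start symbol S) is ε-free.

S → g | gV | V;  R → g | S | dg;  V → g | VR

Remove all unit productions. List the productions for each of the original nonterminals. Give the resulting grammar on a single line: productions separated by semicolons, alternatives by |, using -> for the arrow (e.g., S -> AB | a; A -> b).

Unit productions: R->S, S->V.
Unit pairs (A ⇒* B via units): (R,S), (R,V), (S,V).
S: inherits non-unit rules of {S, V} → VR | g | gV.
R: inherits non-unit rules of {R, S, V} → VR | dg | g | gV.
V: inherits non-unit rules of {V} → VR | g.

S -> g | VR | gV; R -> g | VR | dg | gV; V -> g | VR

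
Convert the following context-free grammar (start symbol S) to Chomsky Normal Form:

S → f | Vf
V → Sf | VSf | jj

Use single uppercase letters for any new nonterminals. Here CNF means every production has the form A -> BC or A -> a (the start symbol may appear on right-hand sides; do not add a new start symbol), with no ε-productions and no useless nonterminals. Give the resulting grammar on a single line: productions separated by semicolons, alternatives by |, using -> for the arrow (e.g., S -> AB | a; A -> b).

No ε-productions.
No unit productions to eliminate.
TERM: introduce A -> f, B -> j and substitute in every rule of length ≥2.
BIN: V -> VSA becomes V -> VC, C -> SA.

S -> f | VA; A -> f; B -> j; C -> SA; V -> BB | SA | VC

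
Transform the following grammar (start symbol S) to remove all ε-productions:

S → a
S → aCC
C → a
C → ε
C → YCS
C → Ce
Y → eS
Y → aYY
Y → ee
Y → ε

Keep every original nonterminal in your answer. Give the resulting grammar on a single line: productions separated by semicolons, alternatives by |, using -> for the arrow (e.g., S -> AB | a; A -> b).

Nullable set: {C, Y}.
S -> aCC: C, C nullable, giving a | aC | aCC.
Drop C -> ε.
C -> Ce: C nullable, giving Ce | e.
C -> YCS: Y, C nullable, giving CS | S | YCS | YS.
Drop Y -> ε.
Y -> aYY: Y, Y nullable, giving a | aY | aYY.
Unchanged (no nullable symbols): S -> a; C -> a; Y -> eS; Y -> ee.

S -> a | aC | aCC; C -> S | a | e | CS | Ce | YS | YCS; Y -> a | aY | eS | ee | aYY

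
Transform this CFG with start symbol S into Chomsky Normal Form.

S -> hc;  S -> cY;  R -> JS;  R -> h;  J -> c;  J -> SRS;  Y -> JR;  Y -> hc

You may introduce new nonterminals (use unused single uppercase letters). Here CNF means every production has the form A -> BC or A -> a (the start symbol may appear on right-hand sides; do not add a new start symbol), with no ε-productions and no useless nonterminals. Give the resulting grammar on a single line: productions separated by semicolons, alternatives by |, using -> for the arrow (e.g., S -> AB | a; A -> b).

No ε-productions.
No unit productions to eliminate.
TERM: introduce A -> c, B -> h and substitute in every rule of length ≥2.
BIN: J -> SRS becomes J -> SC, C -> RS.

S -> AY | BA; A -> c; B -> h; C -> RS; J -> c | SC; R -> h | JS; Y -> BA | JR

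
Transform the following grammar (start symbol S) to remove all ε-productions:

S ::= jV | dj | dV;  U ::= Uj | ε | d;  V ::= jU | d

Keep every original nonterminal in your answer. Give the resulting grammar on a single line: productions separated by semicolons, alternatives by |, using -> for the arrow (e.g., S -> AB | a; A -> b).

Nullable set: {U}.
Drop U -> ε.
U -> Uj: U nullable, giving Uj | j.
V -> jU: U nullable, giving j | jU.
Unchanged (no nullable symbols): S -> dV; S -> dj; S -> jV; U -> d; V -> d.

S -> dV | dj | jV; U -> d | j | Uj; V -> d | j | jU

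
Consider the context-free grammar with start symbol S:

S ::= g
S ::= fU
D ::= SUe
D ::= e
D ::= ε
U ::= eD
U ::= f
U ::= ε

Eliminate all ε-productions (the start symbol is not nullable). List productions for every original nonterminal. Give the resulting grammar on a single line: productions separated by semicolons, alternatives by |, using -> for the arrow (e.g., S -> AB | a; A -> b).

S -> f | g | fU; D -> e | Se | SUe; U -> e | f | eD

Nullable set: {D, U}.
S -> fU: U nullable, giving f | fU.
Drop D -> ε.
D -> SUe: U nullable, giving SUe | Se.
Drop U -> ε.
U -> eD: D nullable, giving e | eD.
Unchanged (no nullable symbols): S -> g; D -> e; U -> f.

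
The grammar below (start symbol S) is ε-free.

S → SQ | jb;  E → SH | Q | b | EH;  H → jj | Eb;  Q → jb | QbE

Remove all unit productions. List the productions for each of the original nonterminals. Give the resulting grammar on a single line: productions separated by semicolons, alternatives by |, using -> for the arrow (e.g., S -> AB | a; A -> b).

Unit productions: E->Q.
Unit pairs (A ⇒* B via units): (E,Q).
S: inherits non-unit rules of {S} → SQ | jb.
E: inherits non-unit rules of {E, Q} → EH | QbE | SH | b | jb.
H: inherits non-unit rules of {H} → Eb | jj.
Q: inherits non-unit rules of {Q} → QbE | jb.

S -> SQ | jb; E -> b | EH | SH | jb | QbE; H -> Eb | jj; Q -> jb | QbE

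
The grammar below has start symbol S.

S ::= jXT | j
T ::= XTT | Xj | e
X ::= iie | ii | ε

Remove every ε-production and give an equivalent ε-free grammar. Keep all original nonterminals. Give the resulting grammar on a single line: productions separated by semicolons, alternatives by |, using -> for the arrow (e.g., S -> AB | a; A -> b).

S -> j | jT | jXT; T -> e | j | TT | Xj | XTT; X -> ii | iie

Nullable set: {X}.
S -> jXT: X nullable, giving jT | jXT.
T -> XTT: X nullable, giving TT | XTT.
T -> Xj: X nullable, giving Xj | j.
Drop X -> ε.
Unchanged (no nullable symbols): S -> j; T -> e; X -> ii; X -> iie.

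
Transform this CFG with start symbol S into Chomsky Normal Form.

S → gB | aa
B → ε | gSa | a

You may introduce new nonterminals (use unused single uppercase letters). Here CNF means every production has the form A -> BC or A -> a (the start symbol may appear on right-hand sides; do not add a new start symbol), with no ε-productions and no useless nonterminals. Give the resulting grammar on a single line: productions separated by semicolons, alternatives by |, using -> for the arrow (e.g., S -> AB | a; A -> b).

Nullable: {B}; after ε-elimination: S -> g | aa | gB; B -> a | gSa.
No unit productions to eliminate.
TERM: introduce C -> a, A -> g and substitute in every rule of length ≥2.
BIN: B -> ASC becomes B -> AD, D -> SC.

S -> g | AB | CC; A -> g; B -> a | AD; C -> a; D -> SC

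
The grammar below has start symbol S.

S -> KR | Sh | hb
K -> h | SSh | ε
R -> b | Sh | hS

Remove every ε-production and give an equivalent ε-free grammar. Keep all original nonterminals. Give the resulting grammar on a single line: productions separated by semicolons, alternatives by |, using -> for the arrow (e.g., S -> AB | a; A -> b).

S -> R | KR | Sh | hb; K -> h | SSh; R -> b | Sh | hS

Nullable set: {K}.
S -> KR: K nullable, giving KR | R.
Drop K -> ε.
Unchanged (no nullable symbols): S -> Sh; S -> hb; K -> SSh; K -> h; R -> Sh; R -> b; R -> hS.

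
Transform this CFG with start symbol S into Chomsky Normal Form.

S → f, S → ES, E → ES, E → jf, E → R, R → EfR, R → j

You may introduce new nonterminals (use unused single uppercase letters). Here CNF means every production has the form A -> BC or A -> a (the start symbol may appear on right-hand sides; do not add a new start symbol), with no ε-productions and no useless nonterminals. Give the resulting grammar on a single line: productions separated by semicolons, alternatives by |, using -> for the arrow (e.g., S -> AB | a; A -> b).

No ε-productions.
After unit-elimination: S -> f | ES; E -> j | ES | jf | EfR; R -> j | EfR.
TERM: introduce A -> f, B -> j and substitute in every rule of length ≥2.
BIN: E -> EAR becomes E -> EC, C -> AR; R -> EAR becomes R -> ED, D -> AR.

S -> f | ES; A -> f; B -> j; C -> AR; D -> AR; E -> j | BA | EC | ES; R -> j | ED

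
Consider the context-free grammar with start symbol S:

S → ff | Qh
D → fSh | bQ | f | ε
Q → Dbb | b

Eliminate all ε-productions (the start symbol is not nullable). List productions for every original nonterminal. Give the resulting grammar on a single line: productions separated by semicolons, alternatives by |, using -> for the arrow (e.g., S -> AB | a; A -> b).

Nullable set: {D}.
Drop D -> ε.
Q -> Dbb: D nullable, giving Dbb | bb.
Unchanged (no nullable symbols): S -> Qh; S -> ff; D -> bQ; D -> f; D -> fSh; Q -> b.

S -> Qh | ff; D -> f | bQ | fSh; Q -> b | bb | Dbb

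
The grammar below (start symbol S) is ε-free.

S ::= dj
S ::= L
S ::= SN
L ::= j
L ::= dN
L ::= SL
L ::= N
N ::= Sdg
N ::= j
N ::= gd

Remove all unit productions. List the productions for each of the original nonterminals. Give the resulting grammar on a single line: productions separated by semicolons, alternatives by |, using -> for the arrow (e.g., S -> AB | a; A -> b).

Unit productions: L->N, S->L.
Unit pairs (A ⇒* B via units): (L,N), (S,L), (S,N).
S: inherits non-unit rules of {L, N, S} → SL | SN | Sdg | dN | dj | gd | j.
L: inherits non-unit rules of {L, N} → SL | Sdg | dN | gd | j.
N: inherits non-unit rules of {N} → Sdg | gd | j.

S -> j | SL | SN | dN | dj | gd | Sdg; L -> j | SL | dN | gd | Sdg; N -> j | gd | Sdg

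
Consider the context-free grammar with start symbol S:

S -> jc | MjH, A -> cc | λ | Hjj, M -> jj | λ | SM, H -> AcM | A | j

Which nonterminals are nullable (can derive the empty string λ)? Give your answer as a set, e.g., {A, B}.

{A, H, M}

Directly nullable (have an ε-rule): {A, M}.
H is nullable via H -> A (every symbol on the right is already known nullable).
Not nullable: S — each has a terminal in every rule's right-hand side or depends on a non-nullable symbol.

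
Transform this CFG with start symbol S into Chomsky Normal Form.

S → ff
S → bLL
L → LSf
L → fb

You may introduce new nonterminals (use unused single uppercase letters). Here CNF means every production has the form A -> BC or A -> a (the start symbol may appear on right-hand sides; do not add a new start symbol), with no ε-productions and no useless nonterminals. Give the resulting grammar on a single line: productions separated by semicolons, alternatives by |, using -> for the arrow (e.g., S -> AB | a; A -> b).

No ε-productions.
No unit productions to eliminate.
TERM: introduce B -> b, A -> f and substitute in every rule of length ≥2.
BIN: L -> LSA becomes L -> LC, C -> SA; S -> BLL becomes S -> BD, D -> LL.

S -> AA | BD; A -> f; B -> b; C -> SA; D -> LL; L -> AB | LC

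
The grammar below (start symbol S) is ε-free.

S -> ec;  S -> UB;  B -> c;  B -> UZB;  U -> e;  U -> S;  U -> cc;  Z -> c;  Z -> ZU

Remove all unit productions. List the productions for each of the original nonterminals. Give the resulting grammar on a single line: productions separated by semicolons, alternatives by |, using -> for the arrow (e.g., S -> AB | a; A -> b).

S -> UB | ec; B -> c | UZB; U -> e | UB | cc | ec; Z -> c | ZU

Unit productions: U->S.
Unit pairs (A ⇒* B via units): (U,S).
S: inherits non-unit rules of {S} → UB | ec.
B: inherits non-unit rules of {B} → UZB | c.
U: inherits non-unit rules of {S, U} → UB | cc | e | ec.
Z: inherits non-unit rules of {Z} → ZU | c.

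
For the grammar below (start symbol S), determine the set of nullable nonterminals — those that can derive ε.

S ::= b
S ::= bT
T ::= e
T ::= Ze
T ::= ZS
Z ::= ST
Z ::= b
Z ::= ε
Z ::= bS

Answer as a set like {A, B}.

{Z}

Directly nullable (have an ε-rule): {Z}.
Not nullable: S, T — each has a terminal in every rule's right-hand side or depends on a non-nullable symbol.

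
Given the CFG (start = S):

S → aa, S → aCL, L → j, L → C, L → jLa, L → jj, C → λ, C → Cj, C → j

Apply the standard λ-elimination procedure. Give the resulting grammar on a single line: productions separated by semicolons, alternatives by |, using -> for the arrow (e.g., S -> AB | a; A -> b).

Nullable set: {C, L}.
S -> aCL: C, L nullable, giving a | aC | aCL | aL.
Drop C -> λ.
C -> Cj: C nullable, giving Cj | j.
L -> C: C nullable, giving C.
L -> jLa: L nullable, giving jLa | ja.
Unchanged (no nullable symbols): S -> aa; C -> j; L -> j; L -> jj.

S -> a | aC | aL | aa | aCL; C -> j | Cj; L -> C | j | ja | jj | jLa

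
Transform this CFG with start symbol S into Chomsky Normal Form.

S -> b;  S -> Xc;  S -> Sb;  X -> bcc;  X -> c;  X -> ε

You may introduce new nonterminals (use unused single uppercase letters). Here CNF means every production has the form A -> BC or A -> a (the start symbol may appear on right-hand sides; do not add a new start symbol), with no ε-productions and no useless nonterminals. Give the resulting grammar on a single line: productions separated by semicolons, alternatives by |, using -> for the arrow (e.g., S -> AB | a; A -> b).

Nullable: {X}; after ε-elimination: S -> b | c | Sb | Xc; X -> c | bcc.
No unit productions to eliminate.
TERM: introduce A -> b, B -> c and substitute in every rule of length ≥2.
BIN: X -> ABB becomes X -> AC, C -> BB.

S -> b | c | SA | XB; A -> b; B -> c; C -> BB; X -> c | AC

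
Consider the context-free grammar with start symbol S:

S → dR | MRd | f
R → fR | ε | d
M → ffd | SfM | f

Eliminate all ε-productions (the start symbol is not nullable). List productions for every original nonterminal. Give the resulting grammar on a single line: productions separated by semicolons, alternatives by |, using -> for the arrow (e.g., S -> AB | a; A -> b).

Nullable set: {R}.
S -> MRd: R nullable, giving MRd | Md.
S -> dR: R nullable, giving d | dR.
Drop R -> ε.
R -> fR: R nullable, giving f | fR.
Unchanged (no nullable symbols): S -> f; M -> SfM; M -> f; M -> ffd; R -> d.

S -> d | f | Md | dR | MRd; M -> f | SfM | ffd; R -> d | f | fR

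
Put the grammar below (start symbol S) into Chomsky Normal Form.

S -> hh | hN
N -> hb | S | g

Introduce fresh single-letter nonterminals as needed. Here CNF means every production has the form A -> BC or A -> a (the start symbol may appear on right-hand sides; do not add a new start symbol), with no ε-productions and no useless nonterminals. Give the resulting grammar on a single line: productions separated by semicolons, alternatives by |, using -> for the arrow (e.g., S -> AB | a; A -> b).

S -> AA | AN; A -> h; B -> b; N -> g | AA | AB | AN

No ε-productions.
After unit-elimination: S -> hN | hh; N -> g | hN | hb | hh.
TERM: introduce B -> b, A -> h and substitute in every rule of length ≥2.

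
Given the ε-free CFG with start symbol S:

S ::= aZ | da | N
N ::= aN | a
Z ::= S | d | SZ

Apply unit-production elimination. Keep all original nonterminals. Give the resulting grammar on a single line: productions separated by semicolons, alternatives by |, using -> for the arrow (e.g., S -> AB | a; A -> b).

S -> a | aN | aZ | da; N -> a | aN; Z -> a | d | SZ | aN | aZ | da

Unit productions: S->N, Z->S.
Unit pairs (A ⇒* B via units): (S,N), (Z,N), (Z,S).
S: inherits non-unit rules of {N, S} → a | aN | aZ | da.
N: inherits non-unit rules of {N} → a | aN.
Z: inherits non-unit rules of {N, S, Z} → SZ | a | aN | aZ | d | da.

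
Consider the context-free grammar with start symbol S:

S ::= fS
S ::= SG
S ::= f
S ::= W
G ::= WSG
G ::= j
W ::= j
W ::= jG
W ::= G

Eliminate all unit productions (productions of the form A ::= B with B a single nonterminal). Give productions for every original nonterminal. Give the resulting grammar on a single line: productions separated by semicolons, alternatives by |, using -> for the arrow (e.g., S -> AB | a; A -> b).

S -> f | j | SG | fS | jG | WSG; G -> j | WSG; W -> j | jG | WSG

Unit productions: S->W, W->G.
Unit pairs (A ⇒* B via units): (S,G), (S,W), (W,G).
S: inherits non-unit rules of {G, S, W} → SG | WSG | f | fS | j | jG.
G: inherits non-unit rules of {G} → WSG | j.
W: inherits non-unit rules of {G, W} → WSG | j | jG.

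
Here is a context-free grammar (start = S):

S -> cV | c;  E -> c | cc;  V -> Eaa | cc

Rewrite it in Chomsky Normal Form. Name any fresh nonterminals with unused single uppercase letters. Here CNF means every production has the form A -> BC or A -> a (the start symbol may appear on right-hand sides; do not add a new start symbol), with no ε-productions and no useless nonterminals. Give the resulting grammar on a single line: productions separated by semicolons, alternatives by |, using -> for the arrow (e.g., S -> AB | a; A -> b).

S -> c | AV; A -> c; B -> a; C -> BB; E -> c | AA; V -> AA | EC

No ε-productions.
No unit productions to eliminate.
TERM: introduce B -> a, A -> c and substitute in every rule of length ≥2.
BIN: V -> EBB becomes V -> EC, C -> BB.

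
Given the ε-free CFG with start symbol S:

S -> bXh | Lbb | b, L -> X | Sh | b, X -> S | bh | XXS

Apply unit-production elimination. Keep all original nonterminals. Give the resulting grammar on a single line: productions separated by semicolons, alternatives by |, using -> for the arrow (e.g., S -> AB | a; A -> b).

Unit productions: L->X, X->S.
Unit pairs (A ⇒* B via units): (L,S), (L,X), (X,S).
S: inherits non-unit rules of {S} → Lbb | b | bXh.
L: inherits non-unit rules of {L, S, X} → Lbb | Sh | XXS | b | bXh | bh.
X: inherits non-unit rules of {S, X} → Lbb | XXS | b | bXh | bh.

S -> b | Lbb | bXh; L -> b | Sh | bh | Lbb | XXS | bXh; X -> b | bh | Lbb | XXS | bXh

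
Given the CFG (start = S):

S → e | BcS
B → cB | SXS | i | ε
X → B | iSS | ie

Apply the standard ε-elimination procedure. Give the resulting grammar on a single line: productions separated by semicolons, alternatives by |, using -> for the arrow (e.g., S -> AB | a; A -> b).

Nullable set: {B, X}.
S -> BcS: B nullable, giving BcS | cS.
Drop B -> ε.
B -> SXS: X nullable, giving SS | SXS.
B -> cB: B nullable, giving c | cB.
X -> B: B nullable, giving B.
Unchanged (no nullable symbols): S -> e; B -> i; X -> iSS; X -> ie.

S -> e | cS | BcS; B -> c | i | SS | cB | SXS; X -> B | ie | iSS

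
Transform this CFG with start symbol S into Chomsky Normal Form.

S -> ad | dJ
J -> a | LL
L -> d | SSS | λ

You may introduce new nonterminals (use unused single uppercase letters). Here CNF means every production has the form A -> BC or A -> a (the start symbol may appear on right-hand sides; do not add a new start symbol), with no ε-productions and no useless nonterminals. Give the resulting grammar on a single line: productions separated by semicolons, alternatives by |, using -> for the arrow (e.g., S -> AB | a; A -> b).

Nullable: {J, L}; after ε-elimination: S -> d | ad | dJ; J -> L | a | LL; L -> d | SSS.
After unit-elimination: S -> d | ad | dJ; J -> a | d | LL | SSS; L -> d | SSS.
TERM: introduce A -> a, B -> d and substitute in every rule of length ≥2.
BIN: J -> SSS becomes J -> SC, C -> SS; L -> SSS becomes L -> SD, D -> SS.

S -> d | AB | BJ; A -> a; B -> d; C -> SS; D -> SS; J -> a | d | LL | SC; L -> d | SD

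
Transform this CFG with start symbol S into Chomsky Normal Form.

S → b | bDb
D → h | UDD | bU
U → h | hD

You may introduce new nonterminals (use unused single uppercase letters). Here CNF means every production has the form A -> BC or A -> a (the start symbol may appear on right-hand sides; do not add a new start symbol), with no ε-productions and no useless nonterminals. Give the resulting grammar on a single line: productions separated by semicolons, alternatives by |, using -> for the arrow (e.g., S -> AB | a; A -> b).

No ε-productions.
No unit productions to eliminate.
TERM: introduce A -> b, B -> h and substitute in every rule of length ≥2.
BIN: D -> UDD becomes D -> UC, C -> DD; S -> ADA becomes S -> AE, E -> DA.

S -> b | AE; A -> b; B -> h; C -> DD; D -> h | AU | UC; E -> DA; U -> h | BD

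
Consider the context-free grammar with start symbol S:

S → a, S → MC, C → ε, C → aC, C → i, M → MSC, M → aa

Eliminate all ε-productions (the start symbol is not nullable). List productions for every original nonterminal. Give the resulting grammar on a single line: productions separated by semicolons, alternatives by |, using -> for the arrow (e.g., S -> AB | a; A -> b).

Nullable set: {C}.
S -> MC: C nullable, giving M | MC.
Drop C -> ε.
C -> aC: C nullable, giving a | aC.
M -> MSC: C nullable, giving MS | MSC.
Unchanged (no nullable symbols): S -> a; C -> i; M -> aa.

S -> M | a | MC; C -> a | i | aC; M -> MS | aa | MSC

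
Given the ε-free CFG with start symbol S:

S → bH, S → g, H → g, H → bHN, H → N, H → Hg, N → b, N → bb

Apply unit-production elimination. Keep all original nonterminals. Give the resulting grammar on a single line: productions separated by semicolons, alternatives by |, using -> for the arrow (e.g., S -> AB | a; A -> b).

S -> g | bH; H -> b | g | Hg | bb | bHN; N -> b | bb

Unit productions: H->N.
Unit pairs (A ⇒* B via units): (H,N).
S: inherits non-unit rules of {S} → bH | g.
H: inherits non-unit rules of {H, N} → Hg | b | bHN | bb | g.
N: inherits non-unit rules of {N} → b | bb.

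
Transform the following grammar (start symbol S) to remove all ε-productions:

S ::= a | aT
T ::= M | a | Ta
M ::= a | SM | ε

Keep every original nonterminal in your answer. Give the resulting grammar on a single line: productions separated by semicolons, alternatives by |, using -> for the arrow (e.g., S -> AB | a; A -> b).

S -> a | aT; M -> S | a | SM; T -> M | a | Ta

Nullable set: {M, T}.
S -> aT: T nullable, giving a | aT.
Drop M -> ε.
M -> SM: M nullable, giving S | SM.
T -> M: M nullable, giving M.
T -> Ta: T nullable, giving Ta | a.
Unchanged (no nullable symbols): S -> a; M -> a; T -> a.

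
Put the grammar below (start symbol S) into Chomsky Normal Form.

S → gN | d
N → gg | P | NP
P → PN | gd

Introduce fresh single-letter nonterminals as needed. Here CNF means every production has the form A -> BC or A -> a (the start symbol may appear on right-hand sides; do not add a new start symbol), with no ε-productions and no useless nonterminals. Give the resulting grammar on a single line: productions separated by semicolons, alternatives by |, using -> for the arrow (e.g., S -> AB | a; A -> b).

No ε-productions.
After unit-elimination: S -> d | gN; N -> NP | PN | gd | gg; P -> PN | gd.
TERM: introduce B -> d, A -> g and substitute in every rule of length ≥2.

S -> d | AN; A -> g; B -> d; N -> AA | AB | NP | PN; P -> AB | PN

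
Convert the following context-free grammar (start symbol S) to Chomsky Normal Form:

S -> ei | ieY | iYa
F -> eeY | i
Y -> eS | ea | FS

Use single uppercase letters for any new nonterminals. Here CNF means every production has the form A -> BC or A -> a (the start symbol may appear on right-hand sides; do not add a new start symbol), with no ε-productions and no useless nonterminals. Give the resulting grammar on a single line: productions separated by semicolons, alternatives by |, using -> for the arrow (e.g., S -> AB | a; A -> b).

No ε-productions.
No unit productions to eliminate.
TERM: introduce C -> a, A -> e, B -> i and substitute in every rule of length ≥2.
BIN: F -> AAY becomes F -> AD, D -> AY; S -> BAY becomes S -> BE, E -> AY; S -> BYC becomes S -> BG, G -> YC.

S -> AB | BE | BG; A -> e; B -> i; C -> a; D -> AY; E -> AY; F -> i | AD; G -> YC; Y -> AC | AS | FS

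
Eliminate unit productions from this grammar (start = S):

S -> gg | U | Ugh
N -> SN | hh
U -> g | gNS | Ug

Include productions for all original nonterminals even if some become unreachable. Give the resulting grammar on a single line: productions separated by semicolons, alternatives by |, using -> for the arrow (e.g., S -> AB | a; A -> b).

S -> g | Ug | gg | Ugh | gNS; N -> SN | hh; U -> g | Ug | gNS

Unit productions: S->U.
Unit pairs (A ⇒* B via units): (S,U).
S: inherits non-unit rules of {S, U} → Ug | Ugh | g | gNS | gg.
N: inherits non-unit rules of {N} → SN | hh.
U: inherits non-unit rules of {U} → Ug | g | gNS.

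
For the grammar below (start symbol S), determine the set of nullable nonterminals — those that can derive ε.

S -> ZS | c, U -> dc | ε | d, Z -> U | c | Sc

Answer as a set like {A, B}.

Directly nullable (have an ε-rule): {U}.
Z is nullable via Z -> U (every symbol on the right is already known nullable).
Not nullable: S — each has a terminal in every rule's right-hand side or depends on a non-nullable symbol.

{U, Z}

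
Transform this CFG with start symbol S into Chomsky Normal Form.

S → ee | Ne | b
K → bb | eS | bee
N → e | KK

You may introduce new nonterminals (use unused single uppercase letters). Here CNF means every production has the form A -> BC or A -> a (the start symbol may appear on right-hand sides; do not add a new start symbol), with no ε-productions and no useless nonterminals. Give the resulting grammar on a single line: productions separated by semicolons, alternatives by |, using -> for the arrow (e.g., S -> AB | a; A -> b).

S -> b | BB | NB; A -> b; B -> e; C -> BB; K -> AA | AC | BS; N -> e | KK

No ε-productions.
No unit productions to eliminate.
TERM: introduce A -> b, B -> e and substitute in every rule of length ≥2.
BIN: K -> ABB becomes K -> AC, C -> BB.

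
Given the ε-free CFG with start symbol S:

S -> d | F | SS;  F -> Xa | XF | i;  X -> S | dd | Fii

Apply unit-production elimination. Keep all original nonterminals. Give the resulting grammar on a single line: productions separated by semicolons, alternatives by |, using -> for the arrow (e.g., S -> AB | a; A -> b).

S -> d | i | SS | XF | Xa; F -> i | XF | Xa; X -> d | i | SS | XF | Xa | dd | Fii

Unit productions: S->F, X->S.
Unit pairs (A ⇒* B via units): (S,F), (X,F), (X,S).
S: inherits non-unit rules of {F, S} → SS | XF | Xa | d | i.
F: inherits non-unit rules of {F} → XF | Xa | i.
X: inherits non-unit rules of {F, S, X} → Fii | SS | XF | Xa | d | dd | i.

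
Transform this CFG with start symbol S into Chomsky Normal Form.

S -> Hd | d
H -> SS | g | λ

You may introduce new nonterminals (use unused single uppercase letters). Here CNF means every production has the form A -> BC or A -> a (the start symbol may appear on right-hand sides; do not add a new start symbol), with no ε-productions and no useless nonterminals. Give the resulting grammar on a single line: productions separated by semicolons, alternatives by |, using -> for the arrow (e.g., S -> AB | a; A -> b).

Nullable: {H}; after ε-elimination: S -> d | Hd; H -> g | SS.
No unit productions to eliminate.
TERM: introduce A -> d and substitute in every rule of length ≥2.

S -> d | HA; A -> d; H -> g | SS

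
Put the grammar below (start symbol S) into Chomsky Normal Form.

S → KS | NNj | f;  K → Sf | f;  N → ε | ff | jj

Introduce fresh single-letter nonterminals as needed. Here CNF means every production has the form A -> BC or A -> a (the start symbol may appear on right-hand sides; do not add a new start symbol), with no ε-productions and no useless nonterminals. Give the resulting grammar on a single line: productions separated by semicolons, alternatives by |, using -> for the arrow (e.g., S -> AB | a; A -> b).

S -> f | j | KS | NB | NC; A -> f; B -> j; C -> NB; K -> f | SA; N -> AA | BB

Nullable: {N}; after ε-elimination: S -> f | j | KS | Nj | NNj; K -> f | Sf; N -> ff | jj.
No unit productions to eliminate.
TERM: introduce A -> f, B -> j and substitute in every rule of length ≥2.
BIN: S -> NNB becomes S -> NC, C -> NB.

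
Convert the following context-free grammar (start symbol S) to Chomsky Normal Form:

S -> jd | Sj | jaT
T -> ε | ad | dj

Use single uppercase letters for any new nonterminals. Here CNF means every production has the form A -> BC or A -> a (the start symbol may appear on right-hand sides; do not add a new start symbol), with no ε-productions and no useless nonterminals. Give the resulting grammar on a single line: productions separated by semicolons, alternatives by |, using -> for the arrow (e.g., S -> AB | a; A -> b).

S -> AB | AC | AD | SA; A -> j; B -> a; C -> d; D -> BT; T -> BC | CA

Nullable: {T}; after ε-elimination: S -> Sj | ja | jd | jaT; T -> ad | dj.
No unit productions to eliminate.
TERM: introduce B -> a, C -> d, A -> j and substitute in every rule of length ≥2.
BIN: S -> ABT becomes S -> AD, D -> BT.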